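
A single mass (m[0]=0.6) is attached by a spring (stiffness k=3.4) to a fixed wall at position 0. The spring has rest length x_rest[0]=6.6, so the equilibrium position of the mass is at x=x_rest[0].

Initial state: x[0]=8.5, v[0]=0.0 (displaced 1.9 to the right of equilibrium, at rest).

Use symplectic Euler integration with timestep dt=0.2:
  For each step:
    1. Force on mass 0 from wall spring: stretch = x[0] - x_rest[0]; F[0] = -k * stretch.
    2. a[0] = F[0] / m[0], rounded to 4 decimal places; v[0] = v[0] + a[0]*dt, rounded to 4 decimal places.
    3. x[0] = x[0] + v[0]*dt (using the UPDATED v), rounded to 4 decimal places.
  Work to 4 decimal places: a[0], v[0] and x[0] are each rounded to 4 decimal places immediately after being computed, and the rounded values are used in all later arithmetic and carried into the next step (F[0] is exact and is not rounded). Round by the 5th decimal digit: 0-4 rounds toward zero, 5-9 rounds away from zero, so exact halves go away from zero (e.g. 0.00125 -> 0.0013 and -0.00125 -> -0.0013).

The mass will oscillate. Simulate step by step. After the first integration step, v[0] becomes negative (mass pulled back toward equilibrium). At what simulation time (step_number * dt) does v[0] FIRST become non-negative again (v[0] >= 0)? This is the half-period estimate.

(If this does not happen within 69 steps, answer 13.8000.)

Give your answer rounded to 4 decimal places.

Answer: 1.4000

Derivation:
Step 0: x=[8.5000] v=[0.0000]
Step 1: x=[8.0693] v=[-2.1533]
Step 2: x=[7.3056] v=[-3.8185]
Step 3: x=[6.3820] v=[-4.6182]
Step 4: x=[5.5078] v=[-4.3711]
Step 5: x=[4.8811] v=[-3.1333]
Step 6: x=[4.6441] v=[-1.1852]
Step 7: x=[4.8504] v=[1.0315]
First v>=0 after going negative at step 7, time=1.4000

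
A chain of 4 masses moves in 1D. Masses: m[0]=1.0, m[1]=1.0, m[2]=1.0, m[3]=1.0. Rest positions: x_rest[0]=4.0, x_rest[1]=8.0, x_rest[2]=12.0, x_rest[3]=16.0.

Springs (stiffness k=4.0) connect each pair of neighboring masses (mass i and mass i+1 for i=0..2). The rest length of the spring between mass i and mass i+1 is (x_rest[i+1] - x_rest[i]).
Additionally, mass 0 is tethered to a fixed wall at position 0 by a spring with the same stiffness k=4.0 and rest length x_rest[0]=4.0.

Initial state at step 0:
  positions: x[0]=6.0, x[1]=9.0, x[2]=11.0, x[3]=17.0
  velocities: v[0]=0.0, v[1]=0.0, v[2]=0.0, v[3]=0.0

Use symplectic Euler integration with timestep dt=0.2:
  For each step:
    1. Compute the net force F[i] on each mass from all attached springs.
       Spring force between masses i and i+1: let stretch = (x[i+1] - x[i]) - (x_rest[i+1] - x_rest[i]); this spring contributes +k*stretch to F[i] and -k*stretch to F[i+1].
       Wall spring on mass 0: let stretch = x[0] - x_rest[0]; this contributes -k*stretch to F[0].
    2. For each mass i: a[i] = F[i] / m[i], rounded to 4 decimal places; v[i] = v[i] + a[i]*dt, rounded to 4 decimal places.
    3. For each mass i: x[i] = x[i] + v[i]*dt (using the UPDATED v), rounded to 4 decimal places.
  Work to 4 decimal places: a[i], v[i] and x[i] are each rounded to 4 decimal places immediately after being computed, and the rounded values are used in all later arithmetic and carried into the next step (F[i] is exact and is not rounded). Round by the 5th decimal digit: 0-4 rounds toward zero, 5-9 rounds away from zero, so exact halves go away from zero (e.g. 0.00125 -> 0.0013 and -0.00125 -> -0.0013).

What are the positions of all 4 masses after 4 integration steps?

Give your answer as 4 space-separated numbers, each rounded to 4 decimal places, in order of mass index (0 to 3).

Step 0: x=[6.0000 9.0000 11.0000 17.0000] v=[0.0000 0.0000 0.0000 0.0000]
Step 1: x=[5.5200 8.8400 11.6400 16.6800] v=[-2.4000 -0.8000 3.2000 -1.6000]
Step 2: x=[4.6880 8.5968 12.6384 16.1936] v=[-4.1600 -1.2160 4.9920 -2.4320]
Step 3: x=[3.7313 8.3748 13.5590 15.7784] v=[-4.7834 -1.1098 4.6029 -2.0762]
Step 4: x=[2.9206 8.2394 14.0052 15.6481] v=[-4.0536 -0.6772 2.2311 -0.6517]

Answer: 2.9206 8.2394 14.0052 15.6481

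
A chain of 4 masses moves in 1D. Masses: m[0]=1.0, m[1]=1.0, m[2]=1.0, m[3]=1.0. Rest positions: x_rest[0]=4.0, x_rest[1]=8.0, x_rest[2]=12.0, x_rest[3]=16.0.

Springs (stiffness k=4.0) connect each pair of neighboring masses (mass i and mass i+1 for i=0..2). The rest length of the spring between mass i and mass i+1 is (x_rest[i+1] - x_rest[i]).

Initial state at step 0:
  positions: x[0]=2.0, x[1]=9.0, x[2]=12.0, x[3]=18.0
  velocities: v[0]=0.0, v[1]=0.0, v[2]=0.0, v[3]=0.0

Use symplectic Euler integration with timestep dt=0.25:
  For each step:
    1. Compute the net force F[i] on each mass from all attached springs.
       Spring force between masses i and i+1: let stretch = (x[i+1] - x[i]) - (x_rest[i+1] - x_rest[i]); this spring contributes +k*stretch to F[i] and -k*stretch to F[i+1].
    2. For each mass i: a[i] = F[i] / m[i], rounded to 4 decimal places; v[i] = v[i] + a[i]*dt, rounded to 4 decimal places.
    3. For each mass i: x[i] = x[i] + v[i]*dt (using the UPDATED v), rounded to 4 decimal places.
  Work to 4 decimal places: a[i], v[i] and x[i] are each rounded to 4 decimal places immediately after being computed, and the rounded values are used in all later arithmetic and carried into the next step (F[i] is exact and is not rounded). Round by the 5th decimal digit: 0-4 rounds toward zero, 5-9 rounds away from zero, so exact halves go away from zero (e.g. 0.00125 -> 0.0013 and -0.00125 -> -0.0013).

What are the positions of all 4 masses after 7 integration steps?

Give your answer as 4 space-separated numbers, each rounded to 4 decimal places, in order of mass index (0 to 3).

Step 0: x=[2.0000 9.0000 12.0000 18.0000] v=[0.0000 0.0000 0.0000 0.0000]
Step 1: x=[2.7500 8.0000 12.7500 17.5000] v=[3.0000 -4.0000 3.0000 -2.0000]
Step 2: x=[3.8125 6.8750 13.5000 16.8125] v=[4.2500 -4.5000 3.0000 -2.7500]
Step 3: x=[4.6406 6.6406 13.4219 16.2969] v=[3.3125 -0.9375 -0.3125 -2.0625]
Step 4: x=[4.9687 7.6016 12.3672 16.0625] v=[1.3125 3.8438 -4.2188 -0.9375]
Step 5: x=[4.9551 9.0957 11.0449 15.9043] v=[-0.0546 5.9765 -5.2891 -0.6328]
Step 6: x=[4.9766 10.0420 10.4502 15.5313] v=[0.0860 3.7851 -2.3789 -1.4922]
Step 7: x=[5.2645 9.8240 11.0237 14.8880] v=[1.1514 -0.8721 2.2940 -2.5733]

Answer: 5.2645 9.8240 11.0237 14.8880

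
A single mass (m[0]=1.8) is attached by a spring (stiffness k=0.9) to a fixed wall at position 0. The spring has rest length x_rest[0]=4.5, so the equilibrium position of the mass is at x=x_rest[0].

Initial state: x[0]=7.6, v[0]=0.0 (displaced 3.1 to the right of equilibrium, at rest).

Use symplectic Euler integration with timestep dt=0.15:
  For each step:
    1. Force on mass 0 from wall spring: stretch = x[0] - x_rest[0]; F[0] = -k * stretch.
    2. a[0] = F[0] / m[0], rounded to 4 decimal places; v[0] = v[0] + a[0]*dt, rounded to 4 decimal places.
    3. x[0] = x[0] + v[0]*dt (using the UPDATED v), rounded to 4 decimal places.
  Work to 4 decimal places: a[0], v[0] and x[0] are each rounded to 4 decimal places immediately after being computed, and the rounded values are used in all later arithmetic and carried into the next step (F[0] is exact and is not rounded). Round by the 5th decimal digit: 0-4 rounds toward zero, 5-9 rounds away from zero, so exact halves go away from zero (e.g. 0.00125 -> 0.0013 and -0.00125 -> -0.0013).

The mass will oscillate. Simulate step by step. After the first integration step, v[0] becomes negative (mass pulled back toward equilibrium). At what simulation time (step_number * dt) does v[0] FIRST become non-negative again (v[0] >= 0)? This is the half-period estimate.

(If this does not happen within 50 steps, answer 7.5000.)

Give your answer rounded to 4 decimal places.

Answer: 4.5000

Derivation:
Step 0: x=[7.6000] v=[0.0000]
Step 1: x=[7.5651] v=[-0.2325]
Step 2: x=[7.4957] v=[-0.4624]
Step 3: x=[7.3926] v=[-0.6871]
Step 4: x=[7.2570] v=[-0.9040]
Step 5: x=[7.0904] v=[-1.1108]
Step 6: x=[6.8946] v=[-1.3051]
Step 7: x=[6.6719] v=[-1.4847]
Step 8: x=[6.4248] v=[-1.6476]
Step 9: x=[6.1560] v=[-1.7920]
Step 10: x=[5.8686] v=[-1.9162]
Step 11: x=[5.5658] v=[-2.0188]
Step 12: x=[5.2510] v=[-2.0987]
Step 13: x=[4.9278] v=[-2.1550]
Step 14: x=[4.5997] v=[-2.1871]
Step 15: x=[4.2705] v=[-2.1946]
Step 16: x=[3.9439] v=[-2.1774]
Step 17: x=[3.6235] v=[-2.1357]
Step 18: x=[3.3130] v=[-2.0700]
Step 19: x=[3.0159] v=[-1.9810]
Step 20: x=[2.7354] v=[-1.8697]
Step 21: x=[2.4748] v=[-1.7374]
Step 22: x=[2.2370] v=[-1.5855]
Step 23: x=[2.0246] v=[-1.4158]
Step 24: x=[1.8401] v=[-1.2301]
Step 25: x=[1.6855] v=[-1.0306]
Step 26: x=[1.5626] v=[-0.8195]
Step 27: x=[1.4727] v=[-0.5992]
Step 28: x=[1.4169] v=[-0.3721]
Step 29: x=[1.3958] v=[-0.1409]
Step 30: x=[1.4096] v=[0.0919]
First v>=0 after going negative at step 30, time=4.5000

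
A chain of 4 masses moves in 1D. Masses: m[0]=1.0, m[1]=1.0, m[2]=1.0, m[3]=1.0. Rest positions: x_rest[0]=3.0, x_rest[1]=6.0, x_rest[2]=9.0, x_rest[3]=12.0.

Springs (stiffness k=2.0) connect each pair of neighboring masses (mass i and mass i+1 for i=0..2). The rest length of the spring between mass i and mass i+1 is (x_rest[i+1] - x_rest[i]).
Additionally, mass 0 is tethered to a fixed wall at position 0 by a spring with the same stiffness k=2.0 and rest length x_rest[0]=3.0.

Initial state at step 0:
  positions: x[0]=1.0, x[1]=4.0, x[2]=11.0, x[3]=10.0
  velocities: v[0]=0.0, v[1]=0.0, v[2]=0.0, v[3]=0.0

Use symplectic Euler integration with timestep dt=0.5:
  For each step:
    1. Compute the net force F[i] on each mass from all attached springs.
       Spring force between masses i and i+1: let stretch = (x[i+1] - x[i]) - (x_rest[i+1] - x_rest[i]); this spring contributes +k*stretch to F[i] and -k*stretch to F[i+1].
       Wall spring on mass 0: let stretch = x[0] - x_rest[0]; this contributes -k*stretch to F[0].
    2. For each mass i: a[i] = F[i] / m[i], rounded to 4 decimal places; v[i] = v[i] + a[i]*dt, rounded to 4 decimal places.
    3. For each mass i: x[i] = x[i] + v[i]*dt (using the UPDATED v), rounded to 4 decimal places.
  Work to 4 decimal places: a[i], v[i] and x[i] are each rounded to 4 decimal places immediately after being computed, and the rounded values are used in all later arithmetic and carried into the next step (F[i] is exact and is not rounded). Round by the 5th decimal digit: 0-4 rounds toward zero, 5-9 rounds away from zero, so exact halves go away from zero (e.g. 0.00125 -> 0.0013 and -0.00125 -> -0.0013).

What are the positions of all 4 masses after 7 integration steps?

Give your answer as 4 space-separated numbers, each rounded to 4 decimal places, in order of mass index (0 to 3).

Answer: 4.0157 5.3594 7.7657 13.7657

Derivation:
Step 0: x=[1.0000 4.0000 11.0000 10.0000] v=[0.0000 0.0000 0.0000 0.0000]
Step 1: x=[2.0000 6.0000 7.0000 12.0000] v=[2.0000 4.0000 -8.0000 4.0000]
Step 2: x=[4.0000 6.5000 5.0000 13.0000] v=[4.0000 1.0000 -4.0000 2.0000]
Step 3: x=[5.2500 5.0000 7.7500 11.5000] v=[2.5000 -3.0000 5.5000 -3.0000]
Step 4: x=[3.7500 5.0000 11.0000 9.6250] v=[-3.0000 0.0000 6.5000 -3.7500]
Step 5: x=[1.0000 7.3750 10.5625 9.9375] v=[-5.5000 4.7500 -0.8750 0.6250]
Step 6: x=[0.9375 8.1563 8.2188 12.0625] v=[-0.1250 1.5625 -4.6875 4.2500]
Step 7: x=[4.0157 5.3594 7.7657 13.7657] v=[6.1563 -5.5938 -0.9063 3.4063]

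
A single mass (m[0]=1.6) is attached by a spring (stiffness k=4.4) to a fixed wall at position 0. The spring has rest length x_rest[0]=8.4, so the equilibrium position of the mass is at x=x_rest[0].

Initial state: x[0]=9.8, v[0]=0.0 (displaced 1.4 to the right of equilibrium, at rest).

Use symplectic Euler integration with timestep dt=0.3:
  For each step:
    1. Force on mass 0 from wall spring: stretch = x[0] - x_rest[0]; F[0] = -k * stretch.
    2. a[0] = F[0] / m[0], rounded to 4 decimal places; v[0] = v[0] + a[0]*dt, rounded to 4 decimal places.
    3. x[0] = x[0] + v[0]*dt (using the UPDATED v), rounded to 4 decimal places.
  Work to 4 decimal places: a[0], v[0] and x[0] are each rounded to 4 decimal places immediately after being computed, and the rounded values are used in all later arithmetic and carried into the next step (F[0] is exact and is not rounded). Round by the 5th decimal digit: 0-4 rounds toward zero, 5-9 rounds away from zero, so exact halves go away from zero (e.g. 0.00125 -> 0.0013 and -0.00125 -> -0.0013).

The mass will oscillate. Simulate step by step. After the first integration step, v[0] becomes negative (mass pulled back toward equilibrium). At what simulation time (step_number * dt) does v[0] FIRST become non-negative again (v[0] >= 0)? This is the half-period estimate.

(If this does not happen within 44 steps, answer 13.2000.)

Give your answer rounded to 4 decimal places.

Step 0: x=[9.8000] v=[0.0000]
Step 1: x=[9.4535] v=[-1.1550]
Step 2: x=[8.8463] v=[-2.0241]
Step 3: x=[8.1286] v=[-2.3923]
Step 4: x=[7.4781] v=[-2.1684]
Step 5: x=[7.0558] v=[-1.4078]
Step 6: x=[6.9662] v=[-0.2988]
Step 7: x=[7.2314] v=[0.8841]
First v>=0 after going negative at step 7, time=2.1000

Answer: 2.1000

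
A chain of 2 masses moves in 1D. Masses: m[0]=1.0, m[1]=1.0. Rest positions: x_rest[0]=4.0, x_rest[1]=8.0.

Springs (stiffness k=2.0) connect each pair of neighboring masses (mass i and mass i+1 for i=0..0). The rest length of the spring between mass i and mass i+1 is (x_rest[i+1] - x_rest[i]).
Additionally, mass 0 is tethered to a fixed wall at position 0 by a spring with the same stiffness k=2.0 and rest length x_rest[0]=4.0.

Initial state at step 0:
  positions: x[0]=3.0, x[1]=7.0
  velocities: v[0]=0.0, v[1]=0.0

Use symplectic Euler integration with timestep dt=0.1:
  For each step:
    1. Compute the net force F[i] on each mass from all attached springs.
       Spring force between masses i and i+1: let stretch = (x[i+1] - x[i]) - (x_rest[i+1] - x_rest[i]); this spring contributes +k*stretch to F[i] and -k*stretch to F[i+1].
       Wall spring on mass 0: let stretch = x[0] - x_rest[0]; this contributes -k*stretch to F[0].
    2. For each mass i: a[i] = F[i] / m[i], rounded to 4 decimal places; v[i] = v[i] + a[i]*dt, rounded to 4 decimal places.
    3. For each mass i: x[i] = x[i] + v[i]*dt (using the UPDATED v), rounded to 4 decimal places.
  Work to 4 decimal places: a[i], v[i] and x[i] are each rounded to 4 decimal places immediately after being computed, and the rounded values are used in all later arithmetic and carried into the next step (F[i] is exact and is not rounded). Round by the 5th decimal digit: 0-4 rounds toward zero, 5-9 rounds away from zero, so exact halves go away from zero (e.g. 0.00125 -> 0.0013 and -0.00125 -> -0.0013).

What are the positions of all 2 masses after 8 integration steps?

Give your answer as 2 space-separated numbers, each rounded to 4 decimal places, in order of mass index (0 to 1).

Answer: 3.5694 7.0736

Derivation:
Step 0: x=[3.0000 7.0000] v=[0.0000 0.0000]
Step 1: x=[3.0200 7.0000] v=[0.2000 0.0000]
Step 2: x=[3.0592 7.0004] v=[0.3920 0.0040]
Step 3: x=[3.1160 7.0020] v=[0.5684 0.0158]
Step 4: x=[3.1882 7.0059] v=[0.7224 0.0386]
Step 5: x=[3.2730 7.0134] v=[0.8483 0.0751]
Step 6: x=[3.3672 7.0261] v=[0.9418 0.1270]
Step 7: x=[3.4672 7.0456] v=[1.0001 0.1952]
Step 8: x=[3.5694 7.0736] v=[1.0223 0.2795]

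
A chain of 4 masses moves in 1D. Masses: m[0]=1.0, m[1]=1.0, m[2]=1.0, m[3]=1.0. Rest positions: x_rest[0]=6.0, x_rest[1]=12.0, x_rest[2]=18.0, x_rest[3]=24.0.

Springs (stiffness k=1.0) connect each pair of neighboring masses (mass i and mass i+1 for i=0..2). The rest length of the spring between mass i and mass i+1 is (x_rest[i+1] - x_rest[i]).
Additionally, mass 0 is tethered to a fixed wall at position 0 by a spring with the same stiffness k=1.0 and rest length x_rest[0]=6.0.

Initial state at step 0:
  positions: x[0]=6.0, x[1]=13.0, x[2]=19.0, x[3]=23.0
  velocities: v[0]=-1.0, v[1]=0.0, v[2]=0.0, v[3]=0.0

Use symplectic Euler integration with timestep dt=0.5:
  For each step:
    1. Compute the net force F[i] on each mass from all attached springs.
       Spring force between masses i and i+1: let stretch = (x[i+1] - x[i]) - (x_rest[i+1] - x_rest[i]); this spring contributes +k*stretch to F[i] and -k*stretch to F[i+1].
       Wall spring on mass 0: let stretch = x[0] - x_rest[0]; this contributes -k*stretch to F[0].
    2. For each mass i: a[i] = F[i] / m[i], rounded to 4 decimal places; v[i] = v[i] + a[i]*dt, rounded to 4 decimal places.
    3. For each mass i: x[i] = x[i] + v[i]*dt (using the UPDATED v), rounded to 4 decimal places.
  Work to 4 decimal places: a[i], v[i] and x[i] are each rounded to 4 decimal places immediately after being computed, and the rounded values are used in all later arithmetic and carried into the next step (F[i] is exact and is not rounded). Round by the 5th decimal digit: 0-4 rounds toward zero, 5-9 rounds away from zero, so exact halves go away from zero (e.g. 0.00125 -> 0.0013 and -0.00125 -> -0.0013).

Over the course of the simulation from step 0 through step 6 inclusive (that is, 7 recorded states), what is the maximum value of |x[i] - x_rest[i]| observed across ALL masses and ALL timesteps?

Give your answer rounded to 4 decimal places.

Step 0: x=[6.0000 13.0000 19.0000 23.0000] v=[-1.0000 0.0000 0.0000 0.0000]
Step 1: x=[5.7500 12.7500 18.5000 23.5000] v=[-0.5000 -0.5000 -1.0000 1.0000]
Step 2: x=[5.8125 12.1875 17.8125 24.2500] v=[0.1250 -1.1250 -1.3750 1.5000]
Step 3: x=[6.0157 11.4375 17.3281 24.8907] v=[0.4063 -1.5000 -0.9688 1.2813]
Step 4: x=[6.0704 10.8047 17.2617 25.1407] v=[0.1094 -1.2656 -0.1328 0.5000]
Step 5: x=[5.7911 10.6026 17.5508 24.9210] v=[-0.5587 -0.4043 0.5782 -0.4395]
Step 6: x=[5.2669 10.9347 17.9454 24.3587] v=[-1.0485 0.6641 0.7892 -1.1246]
Max displacement = 1.3974

Answer: 1.3974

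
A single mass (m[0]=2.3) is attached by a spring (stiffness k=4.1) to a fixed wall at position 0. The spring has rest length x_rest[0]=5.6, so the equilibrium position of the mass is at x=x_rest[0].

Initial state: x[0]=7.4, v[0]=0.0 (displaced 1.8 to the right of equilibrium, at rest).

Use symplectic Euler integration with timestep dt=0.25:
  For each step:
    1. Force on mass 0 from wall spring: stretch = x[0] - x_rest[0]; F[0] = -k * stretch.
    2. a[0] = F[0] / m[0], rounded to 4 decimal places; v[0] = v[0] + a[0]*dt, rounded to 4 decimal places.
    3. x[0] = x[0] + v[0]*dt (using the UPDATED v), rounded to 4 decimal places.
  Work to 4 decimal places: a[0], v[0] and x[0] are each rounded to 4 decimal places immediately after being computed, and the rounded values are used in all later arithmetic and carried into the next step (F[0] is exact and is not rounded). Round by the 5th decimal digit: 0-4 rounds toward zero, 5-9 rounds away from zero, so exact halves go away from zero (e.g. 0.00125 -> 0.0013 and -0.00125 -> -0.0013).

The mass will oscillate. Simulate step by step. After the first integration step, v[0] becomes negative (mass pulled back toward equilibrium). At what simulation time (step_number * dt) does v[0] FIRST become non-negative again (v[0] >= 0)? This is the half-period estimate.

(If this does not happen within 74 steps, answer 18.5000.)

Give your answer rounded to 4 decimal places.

Step 0: x=[7.4000] v=[0.0000]
Step 1: x=[7.1995] v=[-0.8022]
Step 2: x=[6.8208] v=[-1.5150]
Step 3: x=[6.3060] v=[-2.0591]
Step 4: x=[5.7126] v=[-2.3737]
Step 5: x=[5.1066] v=[-2.4239]
Step 6: x=[4.5556] v=[-2.2040]
Step 7: x=[4.1210] v=[-1.7386]
Step 8: x=[3.8511] v=[-1.0795]
Step 9: x=[3.7761] v=[-0.3001]
Step 10: x=[3.9043] v=[0.5127]
First v>=0 after going negative at step 10, time=2.5000

Answer: 2.5000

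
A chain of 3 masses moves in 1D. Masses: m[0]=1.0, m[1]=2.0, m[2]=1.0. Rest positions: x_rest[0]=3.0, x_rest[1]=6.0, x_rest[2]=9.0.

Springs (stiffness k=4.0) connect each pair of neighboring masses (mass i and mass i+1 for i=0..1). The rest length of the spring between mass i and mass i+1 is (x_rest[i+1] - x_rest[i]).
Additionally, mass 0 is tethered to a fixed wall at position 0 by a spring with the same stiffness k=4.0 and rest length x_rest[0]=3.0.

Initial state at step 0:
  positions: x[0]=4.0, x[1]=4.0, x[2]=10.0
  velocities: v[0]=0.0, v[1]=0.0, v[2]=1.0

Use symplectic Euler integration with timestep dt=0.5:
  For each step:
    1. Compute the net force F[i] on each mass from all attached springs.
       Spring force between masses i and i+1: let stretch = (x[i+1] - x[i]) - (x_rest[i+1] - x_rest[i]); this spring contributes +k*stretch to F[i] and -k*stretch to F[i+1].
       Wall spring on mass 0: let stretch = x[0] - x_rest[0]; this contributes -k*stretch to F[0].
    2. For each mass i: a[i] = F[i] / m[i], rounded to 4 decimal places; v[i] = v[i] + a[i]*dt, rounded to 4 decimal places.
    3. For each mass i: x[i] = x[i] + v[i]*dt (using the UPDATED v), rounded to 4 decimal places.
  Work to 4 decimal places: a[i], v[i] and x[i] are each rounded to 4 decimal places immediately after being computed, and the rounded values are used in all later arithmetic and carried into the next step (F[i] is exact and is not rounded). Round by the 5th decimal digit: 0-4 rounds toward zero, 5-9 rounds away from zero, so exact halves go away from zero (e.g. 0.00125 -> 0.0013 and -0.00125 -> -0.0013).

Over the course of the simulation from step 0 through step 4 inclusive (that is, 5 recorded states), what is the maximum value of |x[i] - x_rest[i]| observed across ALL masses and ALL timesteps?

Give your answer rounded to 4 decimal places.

Answer: 3.7500

Derivation:
Step 0: x=[4.0000 4.0000 10.0000] v=[0.0000 0.0000 1.0000]
Step 1: x=[0.0000 7.0000 7.5000] v=[-8.0000 6.0000 -5.0000]
Step 2: x=[3.0000 6.7500 7.5000] v=[6.0000 -0.5000 0.0000]
Step 3: x=[6.7500 5.0000 9.7500] v=[7.5000 -3.5000 4.5000]
Step 4: x=[2.0000 6.5000 10.2500] v=[-9.5000 3.0000 1.0000]
Max displacement = 3.7500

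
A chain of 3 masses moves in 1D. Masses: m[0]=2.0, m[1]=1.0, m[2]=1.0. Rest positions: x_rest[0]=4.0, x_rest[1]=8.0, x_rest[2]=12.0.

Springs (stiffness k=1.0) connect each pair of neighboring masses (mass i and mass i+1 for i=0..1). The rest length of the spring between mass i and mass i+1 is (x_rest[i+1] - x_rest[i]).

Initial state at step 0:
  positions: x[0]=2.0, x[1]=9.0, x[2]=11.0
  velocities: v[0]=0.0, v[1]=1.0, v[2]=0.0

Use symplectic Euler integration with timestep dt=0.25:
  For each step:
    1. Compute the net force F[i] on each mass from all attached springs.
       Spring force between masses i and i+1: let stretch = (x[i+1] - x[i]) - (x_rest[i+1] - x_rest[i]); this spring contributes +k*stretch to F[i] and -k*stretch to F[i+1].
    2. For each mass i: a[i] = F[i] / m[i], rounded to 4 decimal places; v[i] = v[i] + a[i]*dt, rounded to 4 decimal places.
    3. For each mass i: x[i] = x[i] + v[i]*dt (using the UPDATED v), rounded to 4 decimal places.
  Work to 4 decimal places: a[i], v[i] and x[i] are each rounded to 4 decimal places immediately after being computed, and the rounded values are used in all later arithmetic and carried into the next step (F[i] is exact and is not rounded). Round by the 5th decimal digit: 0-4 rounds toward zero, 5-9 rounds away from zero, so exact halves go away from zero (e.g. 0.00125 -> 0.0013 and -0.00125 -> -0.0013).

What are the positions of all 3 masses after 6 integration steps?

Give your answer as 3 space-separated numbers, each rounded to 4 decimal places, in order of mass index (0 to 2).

Answer: 3.4492 6.1082 12.4940

Derivation:
Step 0: x=[2.0000 9.0000 11.0000] v=[0.0000 1.0000 0.0000]
Step 1: x=[2.0938 8.9375 11.1250] v=[0.3750 -0.2500 0.5000]
Step 2: x=[2.2764 8.5840 11.3633] v=[0.7305 -1.4141 0.9531]
Step 3: x=[2.5312 8.0100 11.6779] v=[1.0190 -2.2962 1.2583]
Step 4: x=[2.8322 7.3228 12.0132] v=[1.2039 -2.7489 1.3413]
Step 5: x=[3.1485 6.6481 12.3054] v=[1.2652 -2.6990 1.1687]
Step 6: x=[3.4492 6.1082 12.4940] v=[1.2027 -2.1596 0.7544]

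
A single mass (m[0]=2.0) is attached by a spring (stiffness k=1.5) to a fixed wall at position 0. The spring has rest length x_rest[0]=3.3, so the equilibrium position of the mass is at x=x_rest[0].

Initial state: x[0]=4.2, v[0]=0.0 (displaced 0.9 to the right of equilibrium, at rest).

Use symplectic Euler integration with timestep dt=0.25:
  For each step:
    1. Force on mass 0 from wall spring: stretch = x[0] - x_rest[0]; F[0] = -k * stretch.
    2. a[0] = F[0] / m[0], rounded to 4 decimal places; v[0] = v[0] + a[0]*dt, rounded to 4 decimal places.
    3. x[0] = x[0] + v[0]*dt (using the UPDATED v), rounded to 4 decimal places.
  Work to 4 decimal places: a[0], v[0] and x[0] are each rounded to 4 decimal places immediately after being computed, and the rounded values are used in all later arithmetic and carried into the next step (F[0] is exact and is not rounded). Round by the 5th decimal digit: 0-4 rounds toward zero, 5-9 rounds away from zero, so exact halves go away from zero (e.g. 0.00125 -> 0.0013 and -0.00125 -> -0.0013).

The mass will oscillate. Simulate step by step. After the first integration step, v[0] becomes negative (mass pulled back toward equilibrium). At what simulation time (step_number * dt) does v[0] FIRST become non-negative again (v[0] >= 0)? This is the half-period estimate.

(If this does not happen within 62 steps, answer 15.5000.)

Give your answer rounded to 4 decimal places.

Step 0: x=[4.2000] v=[0.0000]
Step 1: x=[4.1578] v=[-0.1688]
Step 2: x=[4.0754] v=[-0.3297]
Step 3: x=[3.9566] v=[-0.4751]
Step 4: x=[3.8071] v=[-0.5982]
Step 5: x=[3.6338] v=[-0.6933]
Step 6: x=[3.4448] v=[-0.7559]
Step 7: x=[3.2490] v=[-0.7831]
Step 8: x=[3.0556] v=[-0.7735]
Step 9: x=[2.8737] v=[-0.7277]
Step 10: x=[2.7118] v=[-0.6478]
Step 11: x=[2.5774] v=[-0.5375]
Step 12: x=[2.4769] v=[-0.4020]
Step 13: x=[2.4150] v=[-0.2477]
Step 14: x=[2.3946] v=[-0.0818]
Step 15: x=[2.4166] v=[0.0880]
First v>=0 after going negative at step 15, time=3.7500

Answer: 3.7500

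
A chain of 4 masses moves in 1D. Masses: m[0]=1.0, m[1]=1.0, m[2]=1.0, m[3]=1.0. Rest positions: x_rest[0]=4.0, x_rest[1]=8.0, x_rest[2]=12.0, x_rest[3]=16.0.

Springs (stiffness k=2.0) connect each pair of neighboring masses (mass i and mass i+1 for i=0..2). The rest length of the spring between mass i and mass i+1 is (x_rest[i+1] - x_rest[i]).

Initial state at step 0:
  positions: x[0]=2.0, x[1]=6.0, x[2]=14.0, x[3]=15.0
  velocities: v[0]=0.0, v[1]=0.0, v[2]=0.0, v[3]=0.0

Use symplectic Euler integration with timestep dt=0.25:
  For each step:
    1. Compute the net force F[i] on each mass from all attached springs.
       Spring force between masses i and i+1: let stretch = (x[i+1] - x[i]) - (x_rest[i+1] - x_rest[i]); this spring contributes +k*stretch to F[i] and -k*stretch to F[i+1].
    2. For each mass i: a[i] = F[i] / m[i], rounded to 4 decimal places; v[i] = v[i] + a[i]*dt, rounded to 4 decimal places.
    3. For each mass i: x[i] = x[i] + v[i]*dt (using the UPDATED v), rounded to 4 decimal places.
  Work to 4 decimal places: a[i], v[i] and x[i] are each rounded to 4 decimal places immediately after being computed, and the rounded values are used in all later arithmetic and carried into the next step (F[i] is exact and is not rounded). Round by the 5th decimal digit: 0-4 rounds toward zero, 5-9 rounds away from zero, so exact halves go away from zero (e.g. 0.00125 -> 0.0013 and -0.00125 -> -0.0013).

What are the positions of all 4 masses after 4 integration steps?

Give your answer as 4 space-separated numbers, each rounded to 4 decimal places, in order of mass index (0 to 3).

Step 0: x=[2.0000 6.0000 14.0000 15.0000] v=[0.0000 0.0000 0.0000 0.0000]
Step 1: x=[2.0000 6.5000 13.1250 15.3750] v=[0.0000 2.0000 -3.5000 1.5000]
Step 2: x=[2.0625 7.2656 11.7031 15.9688] v=[0.2500 3.0625 -5.6875 2.3750]
Step 3: x=[2.2754 7.9355 10.2598 16.5294] v=[0.8516 2.6797 -5.7734 2.2422]
Step 4: x=[2.6958 8.1885 9.3096 16.8063] v=[1.6817 1.0118 -3.8008 1.1074]

Answer: 2.6958 8.1885 9.3096 16.8063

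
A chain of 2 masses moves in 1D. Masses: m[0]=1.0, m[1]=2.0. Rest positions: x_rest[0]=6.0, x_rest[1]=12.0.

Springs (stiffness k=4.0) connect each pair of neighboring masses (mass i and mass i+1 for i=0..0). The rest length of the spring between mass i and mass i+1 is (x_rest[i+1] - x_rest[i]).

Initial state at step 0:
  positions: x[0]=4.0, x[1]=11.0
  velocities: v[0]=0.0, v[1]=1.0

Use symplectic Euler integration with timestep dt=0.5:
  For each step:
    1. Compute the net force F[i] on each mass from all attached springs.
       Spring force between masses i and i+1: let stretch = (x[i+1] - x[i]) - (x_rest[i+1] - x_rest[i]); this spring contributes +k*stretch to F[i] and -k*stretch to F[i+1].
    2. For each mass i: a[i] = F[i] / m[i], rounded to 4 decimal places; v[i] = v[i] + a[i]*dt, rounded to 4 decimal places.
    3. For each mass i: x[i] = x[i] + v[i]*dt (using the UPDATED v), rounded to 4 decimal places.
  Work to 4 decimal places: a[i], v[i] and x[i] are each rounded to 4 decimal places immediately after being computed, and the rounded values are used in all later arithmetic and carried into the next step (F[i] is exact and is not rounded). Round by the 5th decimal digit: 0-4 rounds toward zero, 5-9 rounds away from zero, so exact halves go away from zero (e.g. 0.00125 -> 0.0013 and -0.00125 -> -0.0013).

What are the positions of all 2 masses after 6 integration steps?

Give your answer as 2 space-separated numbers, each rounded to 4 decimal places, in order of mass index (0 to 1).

Answer: 6.8750 12.5625

Derivation:
Step 0: x=[4.0000 11.0000] v=[0.0000 1.0000]
Step 1: x=[5.0000 11.0000] v=[2.0000 0.0000]
Step 2: x=[6.0000 11.0000] v=[2.0000 0.0000]
Step 3: x=[6.0000 11.5000] v=[0.0000 1.0000]
Step 4: x=[5.5000 12.2500] v=[-1.0000 1.5000]
Step 5: x=[5.7500 12.6250] v=[0.5000 0.7500]
Step 6: x=[6.8750 12.5625] v=[2.2500 -0.1250]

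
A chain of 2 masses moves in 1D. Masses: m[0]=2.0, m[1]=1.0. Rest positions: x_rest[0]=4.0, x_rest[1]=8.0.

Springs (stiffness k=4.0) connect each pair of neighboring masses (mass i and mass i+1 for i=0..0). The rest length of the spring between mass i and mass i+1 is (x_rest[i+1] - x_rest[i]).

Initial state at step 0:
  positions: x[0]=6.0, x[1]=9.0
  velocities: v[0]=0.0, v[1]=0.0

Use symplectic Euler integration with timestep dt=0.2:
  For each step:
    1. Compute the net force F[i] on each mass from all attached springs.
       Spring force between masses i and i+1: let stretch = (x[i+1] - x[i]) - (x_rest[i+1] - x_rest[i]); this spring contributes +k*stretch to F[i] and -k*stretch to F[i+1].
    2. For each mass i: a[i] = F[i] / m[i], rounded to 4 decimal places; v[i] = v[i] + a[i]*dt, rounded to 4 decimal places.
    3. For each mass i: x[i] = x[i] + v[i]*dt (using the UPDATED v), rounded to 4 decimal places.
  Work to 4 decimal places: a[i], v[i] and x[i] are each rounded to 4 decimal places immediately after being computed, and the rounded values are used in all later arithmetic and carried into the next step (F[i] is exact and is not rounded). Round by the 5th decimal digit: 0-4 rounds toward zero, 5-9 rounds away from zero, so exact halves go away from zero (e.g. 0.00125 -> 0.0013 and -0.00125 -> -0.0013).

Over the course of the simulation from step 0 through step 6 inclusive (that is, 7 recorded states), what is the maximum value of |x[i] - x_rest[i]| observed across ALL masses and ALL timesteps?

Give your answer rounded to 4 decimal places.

Answer: 2.3524

Derivation:
Step 0: x=[6.0000 9.0000] v=[0.0000 0.0000]
Step 1: x=[5.9200 9.1600] v=[-0.4000 0.8000]
Step 2: x=[5.7792 9.4416] v=[-0.7040 1.4080]
Step 3: x=[5.6114 9.7772] v=[-0.8390 1.6781]
Step 4: x=[5.4569 10.0863] v=[-0.7727 1.5455]
Step 5: x=[5.3527 10.2947] v=[-0.5209 1.0420]
Step 6: x=[5.3239 10.3524] v=[-0.1441 0.2884]
Max displacement = 2.3524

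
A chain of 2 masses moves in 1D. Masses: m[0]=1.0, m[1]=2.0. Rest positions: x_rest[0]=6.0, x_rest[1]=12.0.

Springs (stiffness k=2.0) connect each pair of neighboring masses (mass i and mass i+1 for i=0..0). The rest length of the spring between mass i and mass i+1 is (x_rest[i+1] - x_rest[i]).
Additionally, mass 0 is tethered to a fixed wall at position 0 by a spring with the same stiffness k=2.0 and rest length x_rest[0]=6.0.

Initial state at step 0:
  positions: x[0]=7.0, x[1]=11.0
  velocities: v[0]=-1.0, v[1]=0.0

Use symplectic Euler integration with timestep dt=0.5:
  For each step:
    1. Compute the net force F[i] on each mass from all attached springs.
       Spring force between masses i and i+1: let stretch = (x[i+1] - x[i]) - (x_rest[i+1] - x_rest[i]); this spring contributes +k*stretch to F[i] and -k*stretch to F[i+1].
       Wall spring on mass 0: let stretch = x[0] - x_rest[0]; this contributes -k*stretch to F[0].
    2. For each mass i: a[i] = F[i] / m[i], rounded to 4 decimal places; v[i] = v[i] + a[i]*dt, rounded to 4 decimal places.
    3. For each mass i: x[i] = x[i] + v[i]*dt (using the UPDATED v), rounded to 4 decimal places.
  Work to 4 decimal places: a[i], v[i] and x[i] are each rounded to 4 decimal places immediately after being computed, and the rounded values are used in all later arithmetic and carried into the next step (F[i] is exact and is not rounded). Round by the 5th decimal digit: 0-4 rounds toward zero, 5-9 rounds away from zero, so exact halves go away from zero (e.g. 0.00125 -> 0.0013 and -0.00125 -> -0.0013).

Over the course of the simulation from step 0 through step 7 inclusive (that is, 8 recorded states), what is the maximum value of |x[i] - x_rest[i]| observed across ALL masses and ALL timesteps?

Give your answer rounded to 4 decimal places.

Answer: 2.2500

Derivation:
Step 0: x=[7.0000 11.0000] v=[-1.0000 0.0000]
Step 1: x=[5.0000 11.5000] v=[-4.0000 1.0000]
Step 2: x=[3.7500 11.8750] v=[-2.5000 0.7500]
Step 3: x=[4.6875 11.7188] v=[1.8750 -0.3125]
Step 4: x=[6.7969 11.3047] v=[4.2188 -0.8282]
Step 5: x=[7.7618 11.2637] v=[1.9297 -0.0821]
Step 6: x=[6.5967 11.8472] v=[-2.3302 1.1670]
Step 7: x=[4.7585 12.6181] v=[-3.6764 1.5418]
Max displacement = 2.2500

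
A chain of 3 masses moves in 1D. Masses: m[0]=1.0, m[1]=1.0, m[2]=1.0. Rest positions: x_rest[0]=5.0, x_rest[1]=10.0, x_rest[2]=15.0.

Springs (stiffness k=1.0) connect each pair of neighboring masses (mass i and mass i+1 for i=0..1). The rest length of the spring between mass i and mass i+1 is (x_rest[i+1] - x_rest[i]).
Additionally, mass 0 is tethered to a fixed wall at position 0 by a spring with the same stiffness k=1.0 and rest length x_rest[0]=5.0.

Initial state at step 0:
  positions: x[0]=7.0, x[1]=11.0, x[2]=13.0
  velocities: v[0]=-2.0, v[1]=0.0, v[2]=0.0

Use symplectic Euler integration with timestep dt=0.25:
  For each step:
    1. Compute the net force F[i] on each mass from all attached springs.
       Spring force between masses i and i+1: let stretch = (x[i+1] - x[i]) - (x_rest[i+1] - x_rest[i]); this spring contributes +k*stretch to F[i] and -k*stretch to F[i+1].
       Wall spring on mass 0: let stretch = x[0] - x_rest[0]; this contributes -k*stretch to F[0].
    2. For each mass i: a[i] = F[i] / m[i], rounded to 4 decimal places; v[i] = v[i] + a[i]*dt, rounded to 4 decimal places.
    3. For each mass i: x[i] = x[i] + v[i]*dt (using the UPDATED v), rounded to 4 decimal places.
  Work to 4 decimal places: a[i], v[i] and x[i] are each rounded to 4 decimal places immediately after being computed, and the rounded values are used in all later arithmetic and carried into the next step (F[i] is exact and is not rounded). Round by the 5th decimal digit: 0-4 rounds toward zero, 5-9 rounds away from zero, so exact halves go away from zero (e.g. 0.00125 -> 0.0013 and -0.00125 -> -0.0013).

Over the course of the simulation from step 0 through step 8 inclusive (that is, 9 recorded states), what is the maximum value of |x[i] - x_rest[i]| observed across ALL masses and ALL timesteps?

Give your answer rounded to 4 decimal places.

Answer: 2.6339

Derivation:
Step 0: x=[7.0000 11.0000 13.0000] v=[-2.0000 0.0000 0.0000]
Step 1: x=[6.3125 10.8750 13.1875] v=[-2.7500 -0.5000 0.7500]
Step 2: x=[5.5156 10.6094 13.5430] v=[-3.1875 -1.0625 1.4219]
Step 3: x=[4.6924 10.2088 14.0276] v=[-3.2930 -1.6026 1.9385]
Step 4: x=[3.9207 9.7021 14.5861] v=[-3.0870 -2.0270 2.2338]
Step 5: x=[3.2653 9.1393 15.1518] v=[-2.6218 -2.2514 2.2628]
Step 6: x=[2.7729 8.5851 15.6542] v=[-1.9696 -2.2168 2.0097]
Step 7: x=[2.4705 8.1095 16.0273] v=[-1.2098 -1.9026 1.4924]
Step 8: x=[2.3661 7.7763 16.2181] v=[-0.4177 -1.3329 0.7630]
Max displacement = 2.6339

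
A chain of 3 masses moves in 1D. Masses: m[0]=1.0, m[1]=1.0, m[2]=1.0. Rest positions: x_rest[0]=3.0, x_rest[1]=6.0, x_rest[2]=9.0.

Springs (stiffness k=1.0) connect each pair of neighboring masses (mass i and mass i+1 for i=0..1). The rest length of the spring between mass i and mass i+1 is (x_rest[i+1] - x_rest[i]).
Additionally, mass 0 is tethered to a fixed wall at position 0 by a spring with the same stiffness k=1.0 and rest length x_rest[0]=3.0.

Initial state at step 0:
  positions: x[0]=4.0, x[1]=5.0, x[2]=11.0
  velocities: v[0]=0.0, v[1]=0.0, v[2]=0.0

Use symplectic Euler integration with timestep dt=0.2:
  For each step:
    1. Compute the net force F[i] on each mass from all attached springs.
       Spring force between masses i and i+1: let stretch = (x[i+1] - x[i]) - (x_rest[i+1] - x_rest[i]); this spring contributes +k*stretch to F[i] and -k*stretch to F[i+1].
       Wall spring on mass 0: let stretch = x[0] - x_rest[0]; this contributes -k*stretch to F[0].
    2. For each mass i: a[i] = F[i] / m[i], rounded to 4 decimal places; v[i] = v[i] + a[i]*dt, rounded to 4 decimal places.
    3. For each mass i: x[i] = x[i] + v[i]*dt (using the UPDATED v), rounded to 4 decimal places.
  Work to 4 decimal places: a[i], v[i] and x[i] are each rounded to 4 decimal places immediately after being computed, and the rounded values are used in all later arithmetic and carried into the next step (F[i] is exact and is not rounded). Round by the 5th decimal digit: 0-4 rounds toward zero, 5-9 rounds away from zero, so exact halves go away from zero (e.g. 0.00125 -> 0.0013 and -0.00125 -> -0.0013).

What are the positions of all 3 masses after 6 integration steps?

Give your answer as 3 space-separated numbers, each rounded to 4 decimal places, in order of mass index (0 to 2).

Answer: 2.5219 7.6639 9.2555

Derivation:
Step 0: x=[4.0000 5.0000 11.0000] v=[0.0000 0.0000 0.0000]
Step 1: x=[3.8800 5.2000 10.8800] v=[-0.6000 1.0000 -0.6000]
Step 2: x=[3.6576 5.5744 10.6528] v=[-1.1120 1.8720 -1.1360]
Step 3: x=[3.3656 6.0753 10.3425] v=[-1.4602 2.5043 -1.5517]
Step 4: x=[3.0473 6.6385 9.9815] v=[-1.5914 2.8158 -1.8051]
Step 5: x=[2.7508 7.1917 9.6068] v=[-1.4826 2.7662 -1.8737]
Step 6: x=[2.5219 7.6639 9.2555] v=[-1.1446 2.3610 -1.7567]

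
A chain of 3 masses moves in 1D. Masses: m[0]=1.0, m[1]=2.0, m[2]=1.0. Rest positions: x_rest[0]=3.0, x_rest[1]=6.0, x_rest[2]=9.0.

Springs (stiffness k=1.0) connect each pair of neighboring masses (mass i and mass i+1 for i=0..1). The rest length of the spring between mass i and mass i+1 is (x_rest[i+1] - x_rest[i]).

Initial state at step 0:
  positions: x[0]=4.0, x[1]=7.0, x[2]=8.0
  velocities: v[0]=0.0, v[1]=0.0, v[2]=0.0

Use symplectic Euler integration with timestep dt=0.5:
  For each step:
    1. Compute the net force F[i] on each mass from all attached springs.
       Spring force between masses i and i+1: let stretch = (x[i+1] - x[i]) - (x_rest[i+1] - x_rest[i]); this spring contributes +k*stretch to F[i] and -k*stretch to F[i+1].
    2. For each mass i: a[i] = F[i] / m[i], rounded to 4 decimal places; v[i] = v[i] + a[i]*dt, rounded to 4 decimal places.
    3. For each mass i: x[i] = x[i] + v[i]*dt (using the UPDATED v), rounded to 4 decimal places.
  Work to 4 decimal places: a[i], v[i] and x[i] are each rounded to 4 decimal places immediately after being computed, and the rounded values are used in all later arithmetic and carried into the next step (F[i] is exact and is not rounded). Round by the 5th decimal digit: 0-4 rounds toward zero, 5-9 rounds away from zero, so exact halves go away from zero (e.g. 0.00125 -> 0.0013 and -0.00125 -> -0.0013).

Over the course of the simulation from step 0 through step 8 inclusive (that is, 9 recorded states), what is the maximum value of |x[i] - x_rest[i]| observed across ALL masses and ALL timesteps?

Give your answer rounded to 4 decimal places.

Step 0: x=[4.0000 7.0000 8.0000] v=[0.0000 0.0000 0.0000]
Step 1: x=[4.0000 6.7500 8.5000] v=[0.0000 -0.5000 1.0000]
Step 2: x=[3.9375 6.3750 9.3125] v=[-0.1250 -0.7500 1.6250]
Step 3: x=[3.7344 6.0625 10.1407] v=[-0.4063 -0.6250 1.6563]
Step 4: x=[3.3633 5.9688 10.6993] v=[-0.7423 -0.1875 1.1172]
Step 5: x=[2.8935 6.1407 10.8253] v=[-0.9396 0.3438 0.2520]
Step 6: x=[2.4855 6.4923 10.5302] v=[-0.8160 0.7032 -0.5903]
Step 7: x=[2.3292 6.8478 9.9756] v=[-0.3126 0.7110 -1.1093]
Step 8: x=[2.5526 7.0295 9.3890] v=[0.4467 0.3633 -1.1732]
Max displacement = 1.8253

Answer: 1.8253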